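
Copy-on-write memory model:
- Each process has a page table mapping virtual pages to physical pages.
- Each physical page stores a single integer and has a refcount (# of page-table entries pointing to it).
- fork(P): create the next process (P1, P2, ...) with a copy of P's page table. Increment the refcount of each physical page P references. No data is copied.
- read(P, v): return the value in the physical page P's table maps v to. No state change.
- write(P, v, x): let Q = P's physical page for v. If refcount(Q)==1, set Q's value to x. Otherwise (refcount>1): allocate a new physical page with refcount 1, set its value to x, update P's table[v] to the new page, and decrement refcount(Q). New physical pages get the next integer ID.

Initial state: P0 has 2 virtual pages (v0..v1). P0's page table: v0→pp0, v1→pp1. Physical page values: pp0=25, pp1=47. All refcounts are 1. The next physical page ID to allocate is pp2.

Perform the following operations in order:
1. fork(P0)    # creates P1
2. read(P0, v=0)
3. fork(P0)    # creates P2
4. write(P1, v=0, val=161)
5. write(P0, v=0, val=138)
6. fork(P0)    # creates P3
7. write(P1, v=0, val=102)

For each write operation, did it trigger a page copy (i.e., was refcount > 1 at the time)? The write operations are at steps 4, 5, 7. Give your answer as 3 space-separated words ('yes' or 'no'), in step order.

Op 1: fork(P0) -> P1. 2 ppages; refcounts: pp0:2 pp1:2
Op 2: read(P0, v0) -> 25. No state change.
Op 3: fork(P0) -> P2. 2 ppages; refcounts: pp0:3 pp1:3
Op 4: write(P1, v0, 161). refcount(pp0)=3>1 -> COPY to pp2. 3 ppages; refcounts: pp0:2 pp1:3 pp2:1
Op 5: write(P0, v0, 138). refcount(pp0)=2>1 -> COPY to pp3. 4 ppages; refcounts: pp0:1 pp1:3 pp2:1 pp3:1
Op 6: fork(P0) -> P3. 4 ppages; refcounts: pp0:1 pp1:4 pp2:1 pp3:2
Op 7: write(P1, v0, 102). refcount(pp2)=1 -> write in place. 4 ppages; refcounts: pp0:1 pp1:4 pp2:1 pp3:2

yes yes no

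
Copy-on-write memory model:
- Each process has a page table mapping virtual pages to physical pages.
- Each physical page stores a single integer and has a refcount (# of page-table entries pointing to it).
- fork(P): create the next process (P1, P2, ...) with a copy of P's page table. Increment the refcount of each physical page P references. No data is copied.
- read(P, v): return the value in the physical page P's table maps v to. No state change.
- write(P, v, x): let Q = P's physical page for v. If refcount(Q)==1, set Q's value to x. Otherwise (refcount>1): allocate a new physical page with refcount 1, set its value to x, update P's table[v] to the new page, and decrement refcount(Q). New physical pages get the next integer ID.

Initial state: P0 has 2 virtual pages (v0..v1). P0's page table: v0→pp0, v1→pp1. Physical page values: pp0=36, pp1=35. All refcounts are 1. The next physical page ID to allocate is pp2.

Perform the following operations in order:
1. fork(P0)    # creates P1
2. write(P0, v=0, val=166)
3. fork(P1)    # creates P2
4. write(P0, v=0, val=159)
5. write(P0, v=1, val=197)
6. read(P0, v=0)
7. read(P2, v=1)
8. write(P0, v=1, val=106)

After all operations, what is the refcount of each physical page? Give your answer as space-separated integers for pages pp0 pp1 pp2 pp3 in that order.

Op 1: fork(P0) -> P1. 2 ppages; refcounts: pp0:2 pp1:2
Op 2: write(P0, v0, 166). refcount(pp0)=2>1 -> COPY to pp2. 3 ppages; refcounts: pp0:1 pp1:2 pp2:1
Op 3: fork(P1) -> P2. 3 ppages; refcounts: pp0:2 pp1:3 pp2:1
Op 4: write(P0, v0, 159). refcount(pp2)=1 -> write in place. 3 ppages; refcounts: pp0:2 pp1:3 pp2:1
Op 5: write(P0, v1, 197). refcount(pp1)=3>1 -> COPY to pp3. 4 ppages; refcounts: pp0:2 pp1:2 pp2:1 pp3:1
Op 6: read(P0, v0) -> 159. No state change.
Op 7: read(P2, v1) -> 35. No state change.
Op 8: write(P0, v1, 106). refcount(pp3)=1 -> write in place. 4 ppages; refcounts: pp0:2 pp1:2 pp2:1 pp3:1

Answer: 2 2 1 1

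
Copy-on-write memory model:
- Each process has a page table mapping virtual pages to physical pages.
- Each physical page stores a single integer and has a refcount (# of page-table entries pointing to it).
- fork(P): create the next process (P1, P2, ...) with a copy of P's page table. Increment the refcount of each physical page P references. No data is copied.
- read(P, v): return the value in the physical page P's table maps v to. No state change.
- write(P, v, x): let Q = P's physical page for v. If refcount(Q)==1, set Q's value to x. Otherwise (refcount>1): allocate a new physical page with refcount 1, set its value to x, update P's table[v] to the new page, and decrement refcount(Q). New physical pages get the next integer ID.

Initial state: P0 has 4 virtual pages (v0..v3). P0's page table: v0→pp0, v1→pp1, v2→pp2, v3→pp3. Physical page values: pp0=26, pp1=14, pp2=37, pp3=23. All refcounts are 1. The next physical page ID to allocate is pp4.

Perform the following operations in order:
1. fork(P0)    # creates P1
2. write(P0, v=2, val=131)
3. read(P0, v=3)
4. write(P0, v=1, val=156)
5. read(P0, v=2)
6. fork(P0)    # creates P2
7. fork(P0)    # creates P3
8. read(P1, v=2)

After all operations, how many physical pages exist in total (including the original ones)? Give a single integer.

Answer: 6

Derivation:
Op 1: fork(P0) -> P1. 4 ppages; refcounts: pp0:2 pp1:2 pp2:2 pp3:2
Op 2: write(P0, v2, 131). refcount(pp2)=2>1 -> COPY to pp4. 5 ppages; refcounts: pp0:2 pp1:2 pp2:1 pp3:2 pp4:1
Op 3: read(P0, v3) -> 23. No state change.
Op 4: write(P0, v1, 156). refcount(pp1)=2>1 -> COPY to pp5. 6 ppages; refcounts: pp0:2 pp1:1 pp2:1 pp3:2 pp4:1 pp5:1
Op 5: read(P0, v2) -> 131. No state change.
Op 6: fork(P0) -> P2. 6 ppages; refcounts: pp0:3 pp1:1 pp2:1 pp3:3 pp4:2 pp5:2
Op 7: fork(P0) -> P3. 6 ppages; refcounts: pp0:4 pp1:1 pp2:1 pp3:4 pp4:3 pp5:3
Op 8: read(P1, v2) -> 37. No state change.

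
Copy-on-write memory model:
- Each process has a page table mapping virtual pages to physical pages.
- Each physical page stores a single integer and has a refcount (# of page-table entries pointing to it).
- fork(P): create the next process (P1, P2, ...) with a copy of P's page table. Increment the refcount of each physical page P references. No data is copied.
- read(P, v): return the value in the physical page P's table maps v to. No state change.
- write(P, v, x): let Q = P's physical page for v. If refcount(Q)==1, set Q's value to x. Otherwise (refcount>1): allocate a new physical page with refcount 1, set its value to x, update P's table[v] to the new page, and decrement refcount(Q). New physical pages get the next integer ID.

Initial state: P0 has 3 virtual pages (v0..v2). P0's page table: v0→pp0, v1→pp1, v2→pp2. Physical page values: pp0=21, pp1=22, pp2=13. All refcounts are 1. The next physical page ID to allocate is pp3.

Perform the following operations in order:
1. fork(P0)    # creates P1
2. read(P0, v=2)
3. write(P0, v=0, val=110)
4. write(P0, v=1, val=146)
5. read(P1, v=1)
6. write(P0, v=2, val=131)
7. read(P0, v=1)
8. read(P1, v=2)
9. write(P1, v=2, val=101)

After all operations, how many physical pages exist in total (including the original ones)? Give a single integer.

Answer: 6

Derivation:
Op 1: fork(P0) -> P1. 3 ppages; refcounts: pp0:2 pp1:2 pp2:2
Op 2: read(P0, v2) -> 13. No state change.
Op 3: write(P0, v0, 110). refcount(pp0)=2>1 -> COPY to pp3. 4 ppages; refcounts: pp0:1 pp1:2 pp2:2 pp3:1
Op 4: write(P0, v1, 146). refcount(pp1)=2>1 -> COPY to pp4. 5 ppages; refcounts: pp0:1 pp1:1 pp2:2 pp3:1 pp4:1
Op 5: read(P1, v1) -> 22. No state change.
Op 6: write(P0, v2, 131). refcount(pp2)=2>1 -> COPY to pp5. 6 ppages; refcounts: pp0:1 pp1:1 pp2:1 pp3:1 pp4:1 pp5:1
Op 7: read(P0, v1) -> 146. No state change.
Op 8: read(P1, v2) -> 13. No state change.
Op 9: write(P1, v2, 101). refcount(pp2)=1 -> write in place. 6 ppages; refcounts: pp0:1 pp1:1 pp2:1 pp3:1 pp4:1 pp5:1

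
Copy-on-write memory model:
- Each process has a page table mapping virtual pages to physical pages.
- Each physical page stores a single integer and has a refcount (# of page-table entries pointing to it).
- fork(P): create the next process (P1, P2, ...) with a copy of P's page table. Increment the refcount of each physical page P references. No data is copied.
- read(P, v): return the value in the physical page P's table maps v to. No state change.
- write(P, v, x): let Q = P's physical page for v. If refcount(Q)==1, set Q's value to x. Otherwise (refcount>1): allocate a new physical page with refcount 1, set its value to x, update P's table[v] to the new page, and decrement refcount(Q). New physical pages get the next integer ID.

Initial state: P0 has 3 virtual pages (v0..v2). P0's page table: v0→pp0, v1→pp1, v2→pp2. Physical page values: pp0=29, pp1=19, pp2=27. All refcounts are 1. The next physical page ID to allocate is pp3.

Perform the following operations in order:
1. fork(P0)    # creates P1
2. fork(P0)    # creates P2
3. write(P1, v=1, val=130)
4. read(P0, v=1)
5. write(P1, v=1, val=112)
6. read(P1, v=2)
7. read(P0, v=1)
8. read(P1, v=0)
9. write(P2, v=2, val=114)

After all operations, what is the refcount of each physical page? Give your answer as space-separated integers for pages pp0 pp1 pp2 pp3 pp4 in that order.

Op 1: fork(P0) -> P1. 3 ppages; refcounts: pp0:2 pp1:2 pp2:2
Op 2: fork(P0) -> P2. 3 ppages; refcounts: pp0:3 pp1:3 pp2:3
Op 3: write(P1, v1, 130). refcount(pp1)=3>1 -> COPY to pp3. 4 ppages; refcounts: pp0:3 pp1:2 pp2:3 pp3:1
Op 4: read(P0, v1) -> 19. No state change.
Op 5: write(P1, v1, 112). refcount(pp3)=1 -> write in place. 4 ppages; refcounts: pp0:3 pp1:2 pp2:3 pp3:1
Op 6: read(P1, v2) -> 27. No state change.
Op 7: read(P0, v1) -> 19. No state change.
Op 8: read(P1, v0) -> 29. No state change.
Op 9: write(P2, v2, 114). refcount(pp2)=3>1 -> COPY to pp4. 5 ppages; refcounts: pp0:3 pp1:2 pp2:2 pp3:1 pp4:1

Answer: 3 2 2 1 1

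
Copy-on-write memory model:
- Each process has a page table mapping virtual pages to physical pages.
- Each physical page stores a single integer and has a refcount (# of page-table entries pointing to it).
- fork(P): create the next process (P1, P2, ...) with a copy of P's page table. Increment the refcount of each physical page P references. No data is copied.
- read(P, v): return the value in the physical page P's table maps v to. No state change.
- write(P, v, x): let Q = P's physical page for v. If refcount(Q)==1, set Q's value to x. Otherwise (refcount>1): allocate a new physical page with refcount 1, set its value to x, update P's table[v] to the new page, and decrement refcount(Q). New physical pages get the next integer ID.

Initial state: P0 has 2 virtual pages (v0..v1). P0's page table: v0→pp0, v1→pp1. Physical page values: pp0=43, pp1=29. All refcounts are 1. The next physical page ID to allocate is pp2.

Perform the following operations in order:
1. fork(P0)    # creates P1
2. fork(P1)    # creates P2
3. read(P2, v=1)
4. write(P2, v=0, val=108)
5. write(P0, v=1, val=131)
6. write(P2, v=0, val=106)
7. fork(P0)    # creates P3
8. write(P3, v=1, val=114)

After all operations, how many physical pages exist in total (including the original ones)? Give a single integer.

Answer: 5

Derivation:
Op 1: fork(P0) -> P1. 2 ppages; refcounts: pp0:2 pp1:2
Op 2: fork(P1) -> P2. 2 ppages; refcounts: pp0:3 pp1:3
Op 3: read(P2, v1) -> 29. No state change.
Op 4: write(P2, v0, 108). refcount(pp0)=3>1 -> COPY to pp2. 3 ppages; refcounts: pp0:2 pp1:3 pp2:1
Op 5: write(P0, v1, 131). refcount(pp1)=3>1 -> COPY to pp3. 4 ppages; refcounts: pp0:2 pp1:2 pp2:1 pp3:1
Op 6: write(P2, v0, 106). refcount(pp2)=1 -> write in place. 4 ppages; refcounts: pp0:2 pp1:2 pp2:1 pp3:1
Op 7: fork(P0) -> P3. 4 ppages; refcounts: pp0:3 pp1:2 pp2:1 pp3:2
Op 8: write(P3, v1, 114). refcount(pp3)=2>1 -> COPY to pp4. 5 ppages; refcounts: pp0:3 pp1:2 pp2:1 pp3:1 pp4:1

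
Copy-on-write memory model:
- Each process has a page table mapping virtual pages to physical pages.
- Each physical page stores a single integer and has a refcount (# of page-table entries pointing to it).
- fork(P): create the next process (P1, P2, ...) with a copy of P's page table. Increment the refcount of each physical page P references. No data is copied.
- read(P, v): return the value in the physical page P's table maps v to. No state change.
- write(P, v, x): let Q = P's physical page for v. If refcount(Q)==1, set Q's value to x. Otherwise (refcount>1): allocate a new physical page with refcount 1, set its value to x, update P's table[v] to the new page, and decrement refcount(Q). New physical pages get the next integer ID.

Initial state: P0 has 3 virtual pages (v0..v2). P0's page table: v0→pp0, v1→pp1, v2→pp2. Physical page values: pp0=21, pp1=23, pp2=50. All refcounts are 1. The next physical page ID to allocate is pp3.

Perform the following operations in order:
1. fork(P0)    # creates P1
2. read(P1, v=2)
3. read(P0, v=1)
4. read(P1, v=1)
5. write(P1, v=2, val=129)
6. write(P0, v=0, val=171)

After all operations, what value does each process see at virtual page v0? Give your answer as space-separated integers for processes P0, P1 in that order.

Answer: 171 21

Derivation:
Op 1: fork(P0) -> P1. 3 ppages; refcounts: pp0:2 pp1:2 pp2:2
Op 2: read(P1, v2) -> 50. No state change.
Op 3: read(P0, v1) -> 23. No state change.
Op 4: read(P1, v1) -> 23. No state change.
Op 5: write(P1, v2, 129). refcount(pp2)=2>1 -> COPY to pp3. 4 ppages; refcounts: pp0:2 pp1:2 pp2:1 pp3:1
Op 6: write(P0, v0, 171). refcount(pp0)=2>1 -> COPY to pp4. 5 ppages; refcounts: pp0:1 pp1:2 pp2:1 pp3:1 pp4:1
P0: v0 -> pp4 = 171
P1: v0 -> pp0 = 21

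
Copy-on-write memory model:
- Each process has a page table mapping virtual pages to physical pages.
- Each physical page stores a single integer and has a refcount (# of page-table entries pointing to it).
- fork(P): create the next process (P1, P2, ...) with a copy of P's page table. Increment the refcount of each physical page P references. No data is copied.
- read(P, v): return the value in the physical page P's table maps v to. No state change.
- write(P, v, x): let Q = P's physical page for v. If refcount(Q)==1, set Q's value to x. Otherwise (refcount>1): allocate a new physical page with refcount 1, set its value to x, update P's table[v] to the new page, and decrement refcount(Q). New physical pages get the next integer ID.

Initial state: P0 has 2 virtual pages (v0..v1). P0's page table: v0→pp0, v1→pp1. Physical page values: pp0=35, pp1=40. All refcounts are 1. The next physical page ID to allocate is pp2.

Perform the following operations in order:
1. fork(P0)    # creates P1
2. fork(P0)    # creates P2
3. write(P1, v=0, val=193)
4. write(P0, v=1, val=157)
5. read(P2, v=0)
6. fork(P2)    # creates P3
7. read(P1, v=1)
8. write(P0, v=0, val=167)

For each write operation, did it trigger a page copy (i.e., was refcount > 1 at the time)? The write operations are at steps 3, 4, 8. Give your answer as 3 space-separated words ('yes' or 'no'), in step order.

Op 1: fork(P0) -> P1. 2 ppages; refcounts: pp0:2 pp1:2
Op 2: fork(P0) -> P2. 2 ppages; refcounts: pp0:3 pp1:3
Op 3: write(P1, v0, 193). refcount(pp0)=3>1 -> COPY to pp2. 3 ppages; refcounts: pp0:2 pp1:3 pp2:1
Op 4: write(P0, v1, 157). refcount(pp1)=3>1 -> COPY to pp3. 4 ppages; refcounts: pp0:2 pp1:2 pp2:1 pp3:1
Op 5: read(P2, v0) -> 35. No state change.
Op 6: fork(P2) -> P3. 4 ppages; refcounts: pp0:3 pp1:3 pp2:1 pp3:1
Op 7: read(P1, v1) -> 40. No state change.
Op 8: write(P0, v0, 167). refcount(pp0)=3>1 -> COPY to pp4. 5 ppages; refcounts: pp0:2 pp1:3 pp2:1 pp3:1 pp4:1

yes yes yes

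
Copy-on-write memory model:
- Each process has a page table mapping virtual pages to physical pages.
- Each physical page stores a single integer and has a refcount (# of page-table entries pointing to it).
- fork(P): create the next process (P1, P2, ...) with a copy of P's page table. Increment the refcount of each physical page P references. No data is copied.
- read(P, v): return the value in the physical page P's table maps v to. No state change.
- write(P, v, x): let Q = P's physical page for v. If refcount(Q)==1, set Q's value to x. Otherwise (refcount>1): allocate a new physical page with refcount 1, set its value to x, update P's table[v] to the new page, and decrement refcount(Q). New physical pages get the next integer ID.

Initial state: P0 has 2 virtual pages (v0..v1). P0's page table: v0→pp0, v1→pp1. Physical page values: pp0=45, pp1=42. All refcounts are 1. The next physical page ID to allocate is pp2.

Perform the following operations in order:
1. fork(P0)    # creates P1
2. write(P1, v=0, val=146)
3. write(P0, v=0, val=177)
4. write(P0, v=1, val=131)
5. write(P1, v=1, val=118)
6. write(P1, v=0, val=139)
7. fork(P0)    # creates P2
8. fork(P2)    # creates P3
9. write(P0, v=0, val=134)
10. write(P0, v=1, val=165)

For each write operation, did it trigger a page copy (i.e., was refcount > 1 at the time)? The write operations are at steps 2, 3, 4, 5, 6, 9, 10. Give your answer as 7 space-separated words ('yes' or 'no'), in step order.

Op 1: fork(P0) -> P1. 2 ppages; refcounts: pp0:2 pp1:2
Op 2: write(P1, v0, 146). refcount(pp0)=2>1 -> COPY to pp2. 3 ppages; refcounts: pp0:1 pp1:2 pp2:1
Op 3: write(P0, v0, 177). refcount(pp0)=1 -> write in place. 3 ppages; refcounts: pp0:1 pp1:2 pp2:1
Op 4: write(P0, v1, 131). refcount(pp1)=2>1 -> COPY to pp3. 4 ppages; refcounts: pp0:1 pp1:1 pp2:1 pp3:1
Op 5: write(P1, v1, 118). refcount(pp1)=1 -> write in place. 4 ppages; refcounts: pp0:1 pp1:1 pp2:1 pp3:1
Op 6: write(P1, v0, 139). refcount(pp2)=1 -> write in place. 4 ppages; refcounts: pp0:1 pp1:1 pp2:1 pp3:1
Op 7: fork(P0) -> P2. 4 ppages; refcounts: pp0:2 pp1:1 pp2:1 pp3:2
Op 8: fork(P2) -> P3. 4 ppages; refcounts: pp0:3 pp1:1 pp2:1 pp3:3
Op 9: write(P0, v0, 134). refcount(pp0)=3>1 -> COPY to pp4. 5 ppages; refcounts: pp0:2 pp1:1 pp2:1 pp3:3 pp4:1
Op 10: write(P0, v1, 165). refcount(pp3)=3>1 -> COPY to pp5. 6 ppages; refcounts: pp0:2 pp1:1 pp2:1 pp3:2 pp4:1 pp5:1

yes no yes no no yes yes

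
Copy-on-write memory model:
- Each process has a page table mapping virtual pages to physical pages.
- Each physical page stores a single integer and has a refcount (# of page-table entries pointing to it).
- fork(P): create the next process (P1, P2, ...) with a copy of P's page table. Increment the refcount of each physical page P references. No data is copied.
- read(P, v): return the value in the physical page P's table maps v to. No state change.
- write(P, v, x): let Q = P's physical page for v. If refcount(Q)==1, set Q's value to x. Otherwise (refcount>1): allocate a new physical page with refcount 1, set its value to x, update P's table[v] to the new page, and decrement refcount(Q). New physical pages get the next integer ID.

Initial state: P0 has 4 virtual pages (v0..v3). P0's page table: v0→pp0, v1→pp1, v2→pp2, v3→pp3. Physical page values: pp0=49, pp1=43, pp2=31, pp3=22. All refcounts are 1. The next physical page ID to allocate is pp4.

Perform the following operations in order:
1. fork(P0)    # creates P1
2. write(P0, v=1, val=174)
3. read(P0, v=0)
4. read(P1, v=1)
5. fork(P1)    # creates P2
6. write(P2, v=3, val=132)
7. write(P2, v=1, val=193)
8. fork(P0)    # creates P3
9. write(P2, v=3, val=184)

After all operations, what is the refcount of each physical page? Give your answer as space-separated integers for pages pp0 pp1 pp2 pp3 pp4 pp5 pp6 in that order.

Op 1: fork(P0) -> P1. 4 ppages; refcounts: pp0:2 pp1:2 pp2:2 pp3:2
Op 2: write(P0, v1, 174). refcount(pp1)=2>1 -> COPY to pp4. 5 ppages; refcounts: pp0:2 pp1:1 pp2:2 pp3:2 pp4:1
Op 3: read(P0, v0) -> 49. No state change.
Op 4: read(P1, v1) -> 43. No state change.
Op 5: fork(P1) -> P2. 5 ppages; refcounts: pp0:3 pp1:2 pp2:3 pp3:3 pp4:1
Op 6: write(P2, v3, 132). refcount(pp3)=3>1 -> COPY to pp5. 6 ppages; refcounts: pp0:3 pp1:2 pp2:3 pp3:2 pp4:1 pp5:1
Op 7: write(P2, v1, 193). refcount(pp1)=2>1 -> COPY to pp6. 7 ppages; refcounts: pp0:3 pp1:1 pp2:3 pp3:2 pp4:1 pp5:1 pp6:1
Op 8: fork(P0) -> P3. 7 ppages; refcounts: pp0:4 pp1:1 pp2:4 pp3:3 pp4:2 pp5:1 pp6:1
Op 9: write(P2, v3, 184). refcount(pp5)=1 -> write in place. 7 ppages; refcounts: pp0:4 pp1:1 pp2:4 pp3:3 pp4:2 pp5:1 pp6:1

Answer: 4 1 4 3 2 1 1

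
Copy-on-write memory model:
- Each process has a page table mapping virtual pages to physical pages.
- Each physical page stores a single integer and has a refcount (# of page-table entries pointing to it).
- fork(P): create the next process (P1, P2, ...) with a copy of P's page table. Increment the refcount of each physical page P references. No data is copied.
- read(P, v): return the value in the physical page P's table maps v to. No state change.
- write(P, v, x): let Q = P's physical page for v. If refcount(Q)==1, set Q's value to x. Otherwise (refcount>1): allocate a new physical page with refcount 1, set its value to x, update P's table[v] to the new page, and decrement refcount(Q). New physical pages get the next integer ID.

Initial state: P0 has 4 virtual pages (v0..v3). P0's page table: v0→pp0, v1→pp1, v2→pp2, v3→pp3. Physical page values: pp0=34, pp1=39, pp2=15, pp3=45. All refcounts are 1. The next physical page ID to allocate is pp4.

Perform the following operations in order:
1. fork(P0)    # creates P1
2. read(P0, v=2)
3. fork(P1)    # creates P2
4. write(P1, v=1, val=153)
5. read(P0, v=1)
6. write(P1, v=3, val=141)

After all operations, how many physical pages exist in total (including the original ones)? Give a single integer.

Answer: 6

Derivation:
Op 1: fork(P0) -> P1. 4 ppages; refcounts: pp0:2 pp1:2 pp2:2 pp3:2
Op 2: read(P0, v2) -> 15. No state change.
Op 3: fork(P1) -> P2. 4 ppages; refcounts: pp0:3 pp1:3 pp2:3 pp3:3
Op 4: write(P1, v1, 153). refcount(pp1)=3>1 -> COPY to pp4. 5 ppages; refcounts: pp0:3 pp1:2 pp2:3 pp3:3 pp4:1
Op 5: read(P0, v1) -> 39. No state change.
Op 6: write(P1, v3, 141). refcount(pp3)=3>1 -> COPY to pp5. 6 ppages; refcounts: pp0:3 pp1:2 pp2:3 pp3:2 pp4:1 pp5:1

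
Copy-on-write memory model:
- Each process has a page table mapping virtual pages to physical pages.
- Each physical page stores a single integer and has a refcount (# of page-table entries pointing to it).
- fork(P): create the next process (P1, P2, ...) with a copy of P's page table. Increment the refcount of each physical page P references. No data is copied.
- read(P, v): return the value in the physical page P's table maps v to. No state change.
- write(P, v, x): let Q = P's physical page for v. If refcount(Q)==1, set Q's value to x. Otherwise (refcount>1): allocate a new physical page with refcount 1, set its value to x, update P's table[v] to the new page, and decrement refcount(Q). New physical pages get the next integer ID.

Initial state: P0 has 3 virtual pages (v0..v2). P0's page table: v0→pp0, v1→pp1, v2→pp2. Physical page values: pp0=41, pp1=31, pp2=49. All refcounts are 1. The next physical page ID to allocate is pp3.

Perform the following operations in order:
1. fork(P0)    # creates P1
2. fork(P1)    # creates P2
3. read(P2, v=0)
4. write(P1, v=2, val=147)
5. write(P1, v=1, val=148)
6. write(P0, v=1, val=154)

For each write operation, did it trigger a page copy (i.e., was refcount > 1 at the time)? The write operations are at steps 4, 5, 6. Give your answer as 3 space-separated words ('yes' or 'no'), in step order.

Op 1: fork(P0) -> P1. 3 ppages; refcounts: pp0:2 pp1:2 pp2:2
Op 2: fork(P1) -> P2. 3 ppages; refcounts: pp0:3 pp1:3 pp2:3
Op 3: read(P2, v0) -> 41. No state change.
Op 4: write(P1, v2, 147). refcount(pp2)=3>1 -> COPY to pp3. 4 ppages; refcounts: pp0:3 pp1:3 pp2:2 pp3:1
Op 5: write(P1, v1, 148). refcount(pp1)=3>1 -> COPY to pp4. 5 ppages; refcounts: pp0:3 pp1:2 pp2:2 pp3:1 pp4:1
Op 6: write(P0, v1, 154). refcount(pp1)=2>1 -> COPY to pp5. 6 ppages; refcounts: pp0:3 pp1:1 pp2:2 pp3:1 pp4:1 pp5:1

yes yes yes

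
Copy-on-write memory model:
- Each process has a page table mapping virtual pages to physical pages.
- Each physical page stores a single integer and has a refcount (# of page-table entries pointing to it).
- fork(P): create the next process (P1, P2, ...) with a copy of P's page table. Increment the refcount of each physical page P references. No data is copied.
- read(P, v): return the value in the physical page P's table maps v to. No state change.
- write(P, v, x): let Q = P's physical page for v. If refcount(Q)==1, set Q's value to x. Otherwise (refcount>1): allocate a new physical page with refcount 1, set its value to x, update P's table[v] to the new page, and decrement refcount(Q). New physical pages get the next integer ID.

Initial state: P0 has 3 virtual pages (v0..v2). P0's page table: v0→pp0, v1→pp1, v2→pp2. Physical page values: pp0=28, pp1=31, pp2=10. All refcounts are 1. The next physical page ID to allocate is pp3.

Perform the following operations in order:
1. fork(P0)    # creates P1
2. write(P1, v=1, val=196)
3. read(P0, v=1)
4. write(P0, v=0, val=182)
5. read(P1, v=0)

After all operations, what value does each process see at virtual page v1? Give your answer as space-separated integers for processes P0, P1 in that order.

Answer: 31 196

Derivation:
Op 1: fork(P0) -> P1. 3 ppages; refcounts: pp0:2 pp1:2 pp2:2
Op 2: write(P1, v1, 196). refcount(pp1)=2>1 -> COPY to pp3. 4 ppages; refcounts: pp0:2 pp1:1 pp2:2 pp3:1
Op 3: read(P0, v1) -> 31. No state change.
Op 4: write(P0, v0, 182). refcount(pp0)=2>1 -> COPY to pp4. 5 ppages; refcounts: pp0:1 pp1:1 pp2:2 pp3:1 pp4:1
Op 5: read(P1, v0) -> 28. No state change.
P0: v1 -> pp1 = 31
P1: v1 -> pp3 = 196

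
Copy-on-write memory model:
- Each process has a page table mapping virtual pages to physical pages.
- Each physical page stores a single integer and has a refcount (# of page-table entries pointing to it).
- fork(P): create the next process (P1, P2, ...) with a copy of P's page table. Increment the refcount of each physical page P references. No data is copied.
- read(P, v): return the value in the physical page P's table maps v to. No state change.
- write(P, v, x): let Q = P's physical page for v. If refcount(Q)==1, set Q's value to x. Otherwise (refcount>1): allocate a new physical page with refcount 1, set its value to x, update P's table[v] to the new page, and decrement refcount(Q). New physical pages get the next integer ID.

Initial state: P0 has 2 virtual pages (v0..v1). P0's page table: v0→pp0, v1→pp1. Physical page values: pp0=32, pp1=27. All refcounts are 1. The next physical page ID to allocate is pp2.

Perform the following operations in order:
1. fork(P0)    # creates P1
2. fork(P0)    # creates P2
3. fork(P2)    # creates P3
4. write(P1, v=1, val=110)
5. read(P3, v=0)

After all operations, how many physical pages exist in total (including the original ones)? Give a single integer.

Op 1: fork(P0) -> P1. 2 ppages; refcounts: pp0:2 pp1:2
Op 2: fork(P0) -> P2. 2 ppages; refcounts: pp0:3 pp1:3
Op 3: fork(P2) -> P3. 2 ppages; refcounts: pp0:4 pp1:4
Op 4: write(P1, v1, 110). refcount(pp1)=4>1 -> COPY to pp2. 3 ppages; refcounts: pp0:4 pp1:3 pp2:1
Op 5: read(P3, v0) -> 32. No state change.

Answer: 3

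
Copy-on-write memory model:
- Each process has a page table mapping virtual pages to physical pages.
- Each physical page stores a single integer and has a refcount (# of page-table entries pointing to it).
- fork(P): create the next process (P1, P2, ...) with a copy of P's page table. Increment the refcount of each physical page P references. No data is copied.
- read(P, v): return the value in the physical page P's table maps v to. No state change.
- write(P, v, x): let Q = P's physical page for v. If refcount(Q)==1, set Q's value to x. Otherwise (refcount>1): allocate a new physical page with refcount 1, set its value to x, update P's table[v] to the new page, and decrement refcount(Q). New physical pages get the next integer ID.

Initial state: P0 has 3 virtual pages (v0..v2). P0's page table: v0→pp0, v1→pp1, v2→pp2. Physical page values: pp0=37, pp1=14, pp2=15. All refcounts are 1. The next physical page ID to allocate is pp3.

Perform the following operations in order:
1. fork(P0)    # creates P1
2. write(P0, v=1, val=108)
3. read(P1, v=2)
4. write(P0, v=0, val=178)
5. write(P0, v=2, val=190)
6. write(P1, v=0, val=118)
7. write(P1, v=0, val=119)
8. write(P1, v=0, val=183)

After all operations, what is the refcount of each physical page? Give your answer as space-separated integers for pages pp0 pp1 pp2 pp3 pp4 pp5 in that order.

Op 1: fork(P0) -> P1. 3 ppages; refcounts: pp0:2 pp1:2 pp2:2
Op 2: write(P0, v1, 108). refcount(pp1)=2>1 -> COPY to pp3. 4 ppages; refcounts: pp0:2 pp1:1 pp2:2 pp3:1
Op 3: read(P1, v2) -> 15. No state change.
Op 4: write(P0, v0, 178). refcount(pp0)=2>1 -> COPY to pp4. 5 ppages; refcounts: pp0:1 pp1:1 pp2:2 pp3:1 pp4:1
Op 5: write(P0, v2, 190). refcount(pp2)=2>1 -> COPY to pp5. 6 ppages; refcounts: pp0:1 pp1:1 pp2:1 pp3:1 pp4:1 pp5:1
Op 6: write(P1, v0, 118). refcount(pp0)=1 -> write in place. 6 ppages; refcounts: pp0:1 pp1:1 pp2:1 pp3:1 pp4:1 pp5:1
Op 7: write(P1, v0, 119). refcount(pp0)=1 -> write in place. 6 ppages; refcounts: pp0:1 pp1:1 pp2:1 pp3:1 pp4:1 pp5:1
Op 8: write(P1, v0, 183). refcount(pp0)=1 -> write in place. 6 ppages; refcounts: pp0:1 pp1:1 pp2:1 pp3:1 pp4:1 pp5:1

Answer: 1 1 1 1 1 1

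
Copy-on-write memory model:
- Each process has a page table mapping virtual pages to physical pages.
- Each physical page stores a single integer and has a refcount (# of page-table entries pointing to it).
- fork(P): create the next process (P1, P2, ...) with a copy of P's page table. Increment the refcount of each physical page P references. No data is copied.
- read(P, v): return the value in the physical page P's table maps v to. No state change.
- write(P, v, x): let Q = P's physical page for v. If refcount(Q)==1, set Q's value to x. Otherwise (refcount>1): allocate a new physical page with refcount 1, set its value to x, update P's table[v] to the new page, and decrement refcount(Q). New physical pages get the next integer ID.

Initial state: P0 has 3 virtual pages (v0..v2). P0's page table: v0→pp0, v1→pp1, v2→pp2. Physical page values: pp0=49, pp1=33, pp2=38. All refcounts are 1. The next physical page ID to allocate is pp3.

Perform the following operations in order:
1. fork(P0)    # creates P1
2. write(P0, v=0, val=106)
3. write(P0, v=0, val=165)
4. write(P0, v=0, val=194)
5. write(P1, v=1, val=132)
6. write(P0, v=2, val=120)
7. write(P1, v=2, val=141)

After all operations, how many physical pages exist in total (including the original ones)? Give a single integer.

Op 1: fork(P0) -> P1. 3 ppages; refcounts: pp0:2 pp1:2 pp2:2
Op 2: write(P0, v0, 106). refcount(pp0)=2>1 -> COPY to pp3. 4 ppages; refcounts: pp0:1 pp1:2 pp2:2 pp3:1
Op 3: write(P0, v0, 165). refcount(pp3)=1 -> write in place. 4 ppages; refcounts: pp0:1 pp1:2 pp2:2 pp3:1
Op 4: write(P0, v0, 194). refcount(pp3)=1 -> write in place. 4 ppages; refcounts: pp0:1 pp1:2 pp2:2 pp3:1
Op 5: write(P1, v1, 132). refcount(pp1)=2>1 -> COPY to pp4. 5 ppages; refcounts: pp0:1 pp1:1 pp2:2 pp3:1 pp4:1
Op 6: write(P0, v2, 120). refcount(pp2)=2>1 -> COPY to pp5. 6 ppages; refcounts: pp0:1 pp1:1 pp2:1 pp3:1 pp4:1 pp5:1
Op 7: write(P1, v2, 141). refcount(pp2)=1 -> write in place. 6 ppages; refcounts: pp0:1 pp1:1 pp2:1 pp3:1 pp4:1 pp5:1

Answer: 6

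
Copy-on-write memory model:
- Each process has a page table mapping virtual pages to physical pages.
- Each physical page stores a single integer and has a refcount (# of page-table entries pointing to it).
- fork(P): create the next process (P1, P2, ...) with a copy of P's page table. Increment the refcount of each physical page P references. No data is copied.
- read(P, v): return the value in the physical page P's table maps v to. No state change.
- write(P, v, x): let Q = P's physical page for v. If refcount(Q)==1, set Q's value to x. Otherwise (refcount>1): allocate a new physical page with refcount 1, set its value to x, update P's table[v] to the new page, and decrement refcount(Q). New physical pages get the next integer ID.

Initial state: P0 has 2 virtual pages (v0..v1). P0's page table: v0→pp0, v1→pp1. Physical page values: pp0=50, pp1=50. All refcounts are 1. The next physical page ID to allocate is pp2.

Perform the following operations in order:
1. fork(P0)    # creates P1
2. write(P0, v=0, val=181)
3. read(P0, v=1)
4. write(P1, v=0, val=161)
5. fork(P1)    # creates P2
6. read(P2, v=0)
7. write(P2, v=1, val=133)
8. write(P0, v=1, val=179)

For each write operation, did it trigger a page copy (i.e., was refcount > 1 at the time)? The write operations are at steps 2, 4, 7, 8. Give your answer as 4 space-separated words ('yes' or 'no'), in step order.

Op 1: fork(P0) -> P1. 2 ppages; refcounts: pp0:2 pp1:2
Op 2: write(P0, v0, 181). refcount(pp0)=2>1 -> COPY to pp2. 3 ppages; refcounts: pp0:1 pp1:2 pp2:1
Op 3: read(P0, v1) -> 50. No state change.
Op 4: write(P1, v0, 161). refcount(pp0)=1 -> write in place. 3 ppages; refcounts: pp0:1 pp1:2 pp2:1
Op 5: fork(P1) -> P2. 3 ppages; refcounts: pp0:2 pp1:3 pp2:1
Op 6: read(P2, v0) -> 161. No state change.
Op 7: write(P2, v1, 133). refcount(pp1)=3>1 -> COPY to pp3. 4 ppages; refcounts: pp0:2 pp1:2 pp2:1 pp3:1
Op 8: write(P0, v1, 179). refcount(pp1)=2>1 -> COPY to pp4. 5 ppages; refcounts: pp0:2 pp1:1 pp2:1 pp3:1 pp4:1

yes no yes yes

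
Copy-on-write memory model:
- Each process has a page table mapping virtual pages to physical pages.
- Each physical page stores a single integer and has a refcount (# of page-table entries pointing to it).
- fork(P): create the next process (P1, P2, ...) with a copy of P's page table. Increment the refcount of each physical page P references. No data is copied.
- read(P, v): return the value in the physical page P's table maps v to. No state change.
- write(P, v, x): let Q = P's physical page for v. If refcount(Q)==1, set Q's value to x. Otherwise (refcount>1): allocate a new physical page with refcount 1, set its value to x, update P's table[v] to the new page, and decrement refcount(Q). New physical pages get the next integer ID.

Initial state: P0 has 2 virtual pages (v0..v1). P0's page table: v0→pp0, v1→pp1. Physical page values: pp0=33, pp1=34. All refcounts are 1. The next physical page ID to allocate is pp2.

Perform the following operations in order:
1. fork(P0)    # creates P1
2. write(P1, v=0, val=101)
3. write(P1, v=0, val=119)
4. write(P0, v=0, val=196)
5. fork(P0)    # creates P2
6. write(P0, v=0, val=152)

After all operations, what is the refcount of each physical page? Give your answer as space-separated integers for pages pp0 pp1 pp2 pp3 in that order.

Answer: 1 3 1 1

Derivation:
Op 1: fork(P0) -> P1. 2 ppages; refcounts: pp0:2 pp1:2
Op 2: write(P1, v0, 101). refcount(pp0)=2>1 -> COPY to pp2. 3 ppages; refcounts: pp0:1 pp1:2 pp2:1
Op 3: write(P1, v0, 119). refcount(pp2)=1 -> write in place. 3 ppages; refcounts: pp0:1 pp1:2 pp2:1
Op 4: write(P0, v0, 196). refcount(pp0)=1 -> write in place. 3 ppages; refcounts: pp0:1 pp1:2 pp2:1
Op 5: fork(P0) -> P2. 3 ppages; refcounts: pp0:2 pp1:3 pp2:1
Op 6: write(P0, v0, 152). refcount(pp0)=2>1 -> COPY to pp3. 4 ppages; refcounts: pp0:1 pp1:3 pp2:1 pp3:1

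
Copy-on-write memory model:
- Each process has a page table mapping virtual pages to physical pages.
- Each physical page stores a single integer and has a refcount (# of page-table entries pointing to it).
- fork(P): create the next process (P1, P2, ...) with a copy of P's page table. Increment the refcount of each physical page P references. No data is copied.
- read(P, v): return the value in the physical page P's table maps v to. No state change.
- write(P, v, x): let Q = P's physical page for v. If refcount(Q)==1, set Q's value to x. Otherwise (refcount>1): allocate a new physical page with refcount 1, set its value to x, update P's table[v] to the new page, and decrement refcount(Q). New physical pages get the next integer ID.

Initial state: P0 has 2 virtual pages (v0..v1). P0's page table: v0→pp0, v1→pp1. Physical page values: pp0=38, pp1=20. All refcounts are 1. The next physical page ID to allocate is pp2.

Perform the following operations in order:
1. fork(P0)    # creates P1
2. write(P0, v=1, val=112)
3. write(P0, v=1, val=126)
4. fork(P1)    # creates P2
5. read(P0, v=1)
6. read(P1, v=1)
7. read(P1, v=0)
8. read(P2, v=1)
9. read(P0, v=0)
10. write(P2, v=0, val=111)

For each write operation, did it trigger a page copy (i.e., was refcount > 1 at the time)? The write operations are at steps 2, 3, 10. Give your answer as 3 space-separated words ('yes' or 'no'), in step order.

Op 1: fork(P0) -> P1. 2 ppages; refcounts: pp0:2 pp1:2
Op 2: write(P0, v1, 112). refcount(pp1)=2>1 -> COPY to pp2. 3 ppages; refcounts: pp0:2 pp1:1 pp2:1
Op 3: write(P0, v1, 126). refcount(pp2)=1 -> write in place. 3 ppages; refcounts: pp0:2 pp1:1 pp2:1
Op 4: fork(P1) -> P2. 3 ppages; refcounts: pp0:3 pp1:2 pp2:1
Op 5: read(P0, v1) -> 126. No state change.
Op 6: read(P1, v1) -> 20. No state change.
Op 7: read(P1, v0) -> 38. No state change.
Op 8: read(P2, v1) -> 20. No state change.
Op 9: read(P0, v0) -> 38. No state change.
Op 10: write(P2, v0, 111). refcount(pp0)=3>1 -> COPY to pp3. 4 ppages; refcounts: pp0:2 pp1:2 pp2:1 pp3:1

yes no yes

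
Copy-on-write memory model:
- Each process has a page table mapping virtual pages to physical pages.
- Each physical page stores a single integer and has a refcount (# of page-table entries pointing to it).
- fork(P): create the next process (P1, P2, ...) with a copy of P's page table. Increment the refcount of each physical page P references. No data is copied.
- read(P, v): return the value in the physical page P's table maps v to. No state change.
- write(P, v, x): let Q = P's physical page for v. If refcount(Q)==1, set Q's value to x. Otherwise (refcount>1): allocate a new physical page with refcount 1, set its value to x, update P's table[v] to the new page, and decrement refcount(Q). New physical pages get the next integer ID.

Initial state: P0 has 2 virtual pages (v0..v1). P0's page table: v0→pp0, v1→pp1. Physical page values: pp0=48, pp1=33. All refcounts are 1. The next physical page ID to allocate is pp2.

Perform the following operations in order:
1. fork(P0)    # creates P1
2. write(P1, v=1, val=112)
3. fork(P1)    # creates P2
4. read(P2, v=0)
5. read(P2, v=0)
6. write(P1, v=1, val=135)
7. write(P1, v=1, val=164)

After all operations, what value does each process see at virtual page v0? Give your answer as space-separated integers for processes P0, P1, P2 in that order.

Answer: 48 48 48

Derivation:
Op 1: fork(P0) -> P1. 2 ppages; refcounts: pp0:2 pp1:2
Op 2: write(P1, v1, 112). refcount(pp1)=2>1 -> COPY to pp2. 3 ppages; refcounts: pp0:2 pp1:1 pp2:1
Op 3: fork(P1) -> P2. 3 ppages; refcounts: pp0:3 pp1:1 pp2:2
Op 4: read(P2, v0) -> 48. No state change.
Op 5: read(P2, v0) -> 48. No state change.
Op 6: write(P1, v1, 135). refcount(pp2)=2>1 -> COPY to pp3. 4 ppages; refcounts: pp0:3 pp1:1 pp2:1 pp3:1
Op 7: write(P1, v1, 164). refcount(pp3)=1 -> write in place. 4 ppages; refcounts: pp0:3 pp1:1 pp2:1 pp3:1
P0: v0 -> pp0 = 48
P1: v0 -> pp0 = 48
P2: v0 -> pp0 = 48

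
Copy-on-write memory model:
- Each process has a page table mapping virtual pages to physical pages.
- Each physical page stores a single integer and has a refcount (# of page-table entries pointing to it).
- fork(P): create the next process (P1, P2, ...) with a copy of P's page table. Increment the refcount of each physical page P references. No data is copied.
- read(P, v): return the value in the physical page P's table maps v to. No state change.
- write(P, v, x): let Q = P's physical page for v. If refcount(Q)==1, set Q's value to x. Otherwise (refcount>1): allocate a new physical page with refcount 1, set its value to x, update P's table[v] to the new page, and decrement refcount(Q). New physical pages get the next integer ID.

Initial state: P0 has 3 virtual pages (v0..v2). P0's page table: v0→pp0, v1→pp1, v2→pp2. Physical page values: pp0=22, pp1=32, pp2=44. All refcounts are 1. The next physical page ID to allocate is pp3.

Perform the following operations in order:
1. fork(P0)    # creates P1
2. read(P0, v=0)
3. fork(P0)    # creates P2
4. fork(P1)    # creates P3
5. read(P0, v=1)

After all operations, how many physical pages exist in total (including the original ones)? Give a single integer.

Answer: 3

Derivation:
Op 1: fork(P0) -> P1. 3 ppages; refcounts: pp0:2 pp1:2 pp2:2
Op 2: read(P0, v0) -> 22. No state change.
Op 3: fork(P0) -> P2. 3 ppages; refcounts: pp0:3 pp1:3 pp2:3
Op 4: fork(P1) -> P3. 3 ppages; refcounts: pp0:4 pp1:4 pp2:4
Op 5: read(P0, v1) -> 32. No state change.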